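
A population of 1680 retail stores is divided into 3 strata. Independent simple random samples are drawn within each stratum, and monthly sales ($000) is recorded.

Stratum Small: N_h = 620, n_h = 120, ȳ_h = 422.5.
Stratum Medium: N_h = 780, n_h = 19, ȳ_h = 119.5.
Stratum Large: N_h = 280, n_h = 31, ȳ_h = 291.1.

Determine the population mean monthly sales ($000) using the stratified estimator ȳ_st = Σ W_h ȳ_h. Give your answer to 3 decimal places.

N = Σ N_h = 1680. Stratum weights W_h = N_h/N.
ȳ_st = (620·422.5 + 780·119.5 + 280·291.1) / 1680 = 259.92143

ȳ_st ≈ 259.921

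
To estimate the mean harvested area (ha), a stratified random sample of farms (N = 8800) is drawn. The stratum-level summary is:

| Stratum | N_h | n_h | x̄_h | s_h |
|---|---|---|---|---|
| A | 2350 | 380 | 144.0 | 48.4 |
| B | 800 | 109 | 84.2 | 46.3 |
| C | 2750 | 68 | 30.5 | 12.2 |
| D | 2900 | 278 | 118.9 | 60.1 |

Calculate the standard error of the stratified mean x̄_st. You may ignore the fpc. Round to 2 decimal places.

SE(x̄_st) ≈ 1.49

V̂(x̄_st) = Σ W_h² s_h²/n_h, with W_h = N_h/N and N = 8800:
  stratum A: (2350/8800)²·48.4²/380 = 0.43962
  stratum B: (800/8800)²·46.3²/109 = 0.162536
  stratum C: (2750/8800)²·12.2²/68 = 0.213752
  stratum D: (2900/8800)²·60.1²/278 = 1.41103
V̂(x̄_st) = 2.22693
SE(x̄_st) = √2.22693 = 1.49229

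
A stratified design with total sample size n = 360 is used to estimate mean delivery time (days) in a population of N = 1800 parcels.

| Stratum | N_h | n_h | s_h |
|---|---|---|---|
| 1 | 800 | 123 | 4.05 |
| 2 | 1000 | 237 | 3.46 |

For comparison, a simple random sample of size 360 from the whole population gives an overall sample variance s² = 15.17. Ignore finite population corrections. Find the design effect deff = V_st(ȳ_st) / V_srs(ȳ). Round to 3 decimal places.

deff ≈ 0.995

V̂(ȳ_st) = Σ W_h² s_h²/n_h, with W_h = N_h/N and N = 1800:
  stratum 1: (800/1800)²·4.05²/123 = 0.0263415
  stratum 2: (1000/1800)²·3.46²/237 = 0.0155905
V_st = 0.0419319
V_srs = s²/n = 15.17/360 = 0.0421389
deff = V_st / V_srs = 0.0419319/0.0421389 = 0.9951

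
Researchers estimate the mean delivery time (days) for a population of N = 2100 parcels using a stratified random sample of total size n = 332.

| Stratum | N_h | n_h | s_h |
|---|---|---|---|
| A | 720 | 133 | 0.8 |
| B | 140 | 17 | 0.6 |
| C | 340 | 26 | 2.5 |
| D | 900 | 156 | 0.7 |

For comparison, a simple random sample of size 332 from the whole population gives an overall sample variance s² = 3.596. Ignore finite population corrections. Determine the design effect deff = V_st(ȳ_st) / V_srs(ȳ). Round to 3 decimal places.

deff ≈ 0.696

V̂(ȳ_st) = Σ W_h² s_h²/n_h, with W_h = N_h/N and N = 2100:
  stratum A: (720/2100)²·0.8²/133 = 0.000565659
  stratum B: (140/2100)²·0.6²/17 = 9.41176e-05
  stratum C: (340/2100)²·2.5²/26 = 0.00630124
  stratum D: (900/2100)²·0.7²/156 = 0.000576923
V_st = 0.00753794
V_srs = s²/n = 3.596/332 = 0.0108313
deff = V_st / V_srs = 0.00753794/0.0108313 = 0.6959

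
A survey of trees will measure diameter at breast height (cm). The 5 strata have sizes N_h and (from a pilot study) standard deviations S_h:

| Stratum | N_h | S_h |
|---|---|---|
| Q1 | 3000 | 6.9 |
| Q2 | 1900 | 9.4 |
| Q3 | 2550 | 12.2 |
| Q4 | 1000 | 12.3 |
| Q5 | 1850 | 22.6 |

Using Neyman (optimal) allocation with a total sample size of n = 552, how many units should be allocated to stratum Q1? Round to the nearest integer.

Neyman allocation: n_h = n · N_h S_h / Σ N_i S_i, with n = 552.
  stratum Q1: N_h·S_h = 3000·6.9 = 20700.00
  stratum Q2: N_h·S_h = 1900·9.4 = 17860.00
  stratum Q3: N_h·S_h = 2550·12.2 = 31110.00
  stratum Q4: N_h·S_h = 1000·12.3 = 12300.00
  stratum Q5: N_h·S_h = 1850·22.6 = 41810.00
Σ N_h S_h = 123780.00
n for stratum Q1 = 552·20700.00/123780.00 = 92.312 → 92

92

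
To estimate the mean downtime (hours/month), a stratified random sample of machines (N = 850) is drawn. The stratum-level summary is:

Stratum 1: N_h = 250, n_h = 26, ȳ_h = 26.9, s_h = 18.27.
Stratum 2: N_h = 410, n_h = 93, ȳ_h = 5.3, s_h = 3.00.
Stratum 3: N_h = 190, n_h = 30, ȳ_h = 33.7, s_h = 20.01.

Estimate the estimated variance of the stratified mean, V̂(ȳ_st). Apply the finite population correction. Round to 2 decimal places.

V̂(ȳ_st) ≈ 1.57

V̂(ȳ_st) = Σ W_h² (1 − n_h/N_h) s_h²/n_h, with W_h = N_h/N and N = 850:
  stratum 1: (250/850)²·(1 − 26/250)·18.27²/26 = 0.995071
  stratum 2: (410/850)²·(1 − 93/410)·3.00²/93 = 0.0174086
  stratum 3: (190/850)²·(1 − 30/190)·20.01²/30 = 0.561576
V̂(ȳ_st) = 1.57406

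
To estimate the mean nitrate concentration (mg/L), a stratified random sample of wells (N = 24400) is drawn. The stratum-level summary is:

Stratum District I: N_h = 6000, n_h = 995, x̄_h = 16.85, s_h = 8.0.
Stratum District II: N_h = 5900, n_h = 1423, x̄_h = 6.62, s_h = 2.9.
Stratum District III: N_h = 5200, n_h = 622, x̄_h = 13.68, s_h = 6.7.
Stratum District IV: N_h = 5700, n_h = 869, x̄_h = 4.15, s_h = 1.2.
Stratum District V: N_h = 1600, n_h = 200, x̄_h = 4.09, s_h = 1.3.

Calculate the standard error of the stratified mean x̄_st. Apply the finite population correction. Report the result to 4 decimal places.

SE(x̄_st) ≈ 0.0806

V̂(x̄_st) = Σ W_h² (1 − n_h/N_h) s_h²/n_h, with W_h = N_h/N and N = 24400:
  stratum District I: (6000/24400)²·(1 − 995/6000)·8.0²/995 = 0.00324439
  stratum District II: (5900/24400)²·(1 − 1423/5900)·2.9²/1423 = 0.000262211
  stratum District III: (5200/24400)²·(1 − 622/5200)·6.7²/622 = 0.00288575
  stratum District IV: (5700/24400)²·(1 − 869/5700)·1.2²/869 = 7.66434e-05
  stratum District V: (1600/24400)²·(1 − 200/1600)·1.3²/200 = 3.17925e-05
V̂(x̄_st) = 0.00650078
SE(x̄_st) = √0.00650078 = 0.0806274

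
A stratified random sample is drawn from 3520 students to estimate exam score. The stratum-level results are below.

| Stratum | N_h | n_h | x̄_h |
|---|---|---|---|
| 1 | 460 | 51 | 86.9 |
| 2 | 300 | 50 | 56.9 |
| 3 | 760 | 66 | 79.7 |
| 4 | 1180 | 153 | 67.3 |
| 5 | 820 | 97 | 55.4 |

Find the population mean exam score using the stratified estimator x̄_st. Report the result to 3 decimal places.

N = Σ N_h = 3520. Stratum weights W_h = N_h/N.
x̄_st = (460·86.9 + 300·56.9 + 760·79.7 + 1180·67.3 + 820·55.4) / 3520 = 68.88011

x̄_st ≈ 68.880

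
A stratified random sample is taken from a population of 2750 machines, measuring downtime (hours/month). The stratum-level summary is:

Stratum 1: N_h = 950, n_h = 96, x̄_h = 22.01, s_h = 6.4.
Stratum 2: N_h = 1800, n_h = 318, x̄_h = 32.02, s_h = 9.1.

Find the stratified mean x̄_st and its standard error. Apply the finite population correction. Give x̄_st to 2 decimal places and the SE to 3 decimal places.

x̄_st = Σ W_h x̄_h = (950·22.01 + 1800·32.02)/2750 = 28.56200
V̂(x̄_st) = Σ W_h² (1 − n_h/N_h) s_h²/n_h, with W_h = N_h/N and N = 2750:
  stratum 1: (950/2750)²·(1 − 96/950)·6.4²/96 = 0.0457725
  stratum 2: (1800/2750)²·(1 − 318/1800)·9.1²/318 = 0.0918567
V̂(x̄_st) = 0.137629
SE(x̄_st) = √0.137629 = 0.370984

x̄_st ≈ 28.56, SE ≈ 0.371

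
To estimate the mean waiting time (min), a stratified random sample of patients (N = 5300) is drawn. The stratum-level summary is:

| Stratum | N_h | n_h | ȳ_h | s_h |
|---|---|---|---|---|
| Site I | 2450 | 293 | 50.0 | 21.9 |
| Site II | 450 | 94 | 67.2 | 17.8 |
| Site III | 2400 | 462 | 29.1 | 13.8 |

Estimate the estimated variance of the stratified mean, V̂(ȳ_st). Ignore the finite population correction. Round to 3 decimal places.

V̂(ȳ_st) = Σ W_h² s_h²/n_h, with W_h = N_h/N and N = 5300:
  stratum Site I: (2450/5300)²·21.9²/293 = 0.349785
  stratum Site II: (450/5300)²·17.8²/94 = 0.0242988
  stratum Site III: (2400/5300)²·13.8²/462 = 0.0845253
V̂(ȳ_st) = 0.458609

V̂(ȳ_st) ≈ 0.459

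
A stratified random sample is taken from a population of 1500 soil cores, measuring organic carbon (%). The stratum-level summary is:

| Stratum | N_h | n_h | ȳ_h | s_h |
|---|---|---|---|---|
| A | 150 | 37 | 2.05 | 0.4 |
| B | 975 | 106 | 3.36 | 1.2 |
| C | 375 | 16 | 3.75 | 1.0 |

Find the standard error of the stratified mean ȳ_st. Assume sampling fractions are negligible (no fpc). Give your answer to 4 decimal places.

SE(ȳ_st) ≈ 0.0984

V̂(ȳ_st) = Σ W_h² s_h²/n_h, with W_h = N_h/N and N = 1500:
  stratum A: (150/1500)²·0.4²/37 = 4.32432e-05
  stratum B: (975/1500)²·1.2²/106 = 0.00573962
  stratum C: (375/1500)²·1.0²/16 = 0.00390625
V̂(ȳ_st) = 0.00968912
SE(ȳ_st) = √0.00968912 = 0.0984333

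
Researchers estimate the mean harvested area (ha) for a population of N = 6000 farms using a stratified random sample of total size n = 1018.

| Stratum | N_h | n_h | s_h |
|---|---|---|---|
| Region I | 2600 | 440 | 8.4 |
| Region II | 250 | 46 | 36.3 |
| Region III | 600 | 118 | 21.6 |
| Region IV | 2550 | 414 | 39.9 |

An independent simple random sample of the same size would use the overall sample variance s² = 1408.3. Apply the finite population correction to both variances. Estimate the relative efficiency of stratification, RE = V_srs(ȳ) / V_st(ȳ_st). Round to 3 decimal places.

V̂(ȳ_st) = Σ W_h² (1 − n_h/N_h) s_h²/n_h, with W_h = N_h/N and N = 6000:
  stratum Region I: (2600/6000)²·(1 − 440/2600)·8.4²/440 = 0.0250167
  stratum Region II: (250/6000)²·(1 − 46/250)·36.3²/46 = 0.040581
  stratum Region III: (600/6000)²·(1 − 118/600)·21.6²/118 = 0.031763
  stratum Region IV: (2550/6000)²·(1 − 414/2550)·39.9²/414 = 0.581814
V_st = 0.679175
V_srs = (1 − 1018/6000)·1408.3/1018 = 1.14868
Relative efficiency = V_srs / V_st = 1.14868/0.679175 = 1.6913

RE ≈ 1.691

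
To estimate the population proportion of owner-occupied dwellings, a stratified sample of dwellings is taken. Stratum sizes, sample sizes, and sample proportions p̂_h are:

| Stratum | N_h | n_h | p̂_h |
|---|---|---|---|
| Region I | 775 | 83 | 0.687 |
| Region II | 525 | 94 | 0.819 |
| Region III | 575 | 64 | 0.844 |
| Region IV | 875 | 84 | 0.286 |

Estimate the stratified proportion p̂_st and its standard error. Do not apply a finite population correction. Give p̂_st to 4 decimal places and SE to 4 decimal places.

N = 2750; stratum weights W_h = N_h/N.
p̂_st = Σ W_h p̂_h = (775·0.687 + 525·0.819 + 575·0.844 + 875·0.286)/2750 = 0.61744
V̂(p̂_st) = Σ W_h² p̂_h(1−p̂_h)/(n_h−1):
  stratum Region I: (775/2750)²·0.687·0.313/82 = 0.000208269
  stratum Region II: (525/2750)²·0.819·0.181/93 = 5.80942e-05
  stratum Region III: (575/2750)²·0.844·0.156/63 = 9.13686e-05
  stratum Region IV: (875/2750)²·0.286·0.714/83 = 0.000249079
V̂(p̂_st) = 0.000606811; SE = √V̂ = 0.0246335

p̂_st ≈ 0.6174, SE ≈ 0.0246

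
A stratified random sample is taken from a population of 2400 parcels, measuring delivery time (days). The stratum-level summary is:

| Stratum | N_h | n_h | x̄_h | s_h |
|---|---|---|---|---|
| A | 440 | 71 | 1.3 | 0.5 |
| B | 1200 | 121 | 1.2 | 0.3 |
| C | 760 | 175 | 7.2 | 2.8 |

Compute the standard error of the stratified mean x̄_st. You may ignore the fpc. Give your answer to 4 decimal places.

SE(x̄_st) ≈ 0.0693

V̂(x̄_st) = Σ W_h² s_h²/n_h, with W_h = N_h/N and N = 2400:
  stratum A: (440/2400)²·0.5²/71 = 0.000118349
  stratum B: (1200/2400)²·0.3²/121 = 0.00018595
  stratum C: (760/2400)²·2.8²/175 = 0.00449244
V̂(x̄_st) = 0.00479674
SE(x̄_st) = √0.00479674 = 0.0692585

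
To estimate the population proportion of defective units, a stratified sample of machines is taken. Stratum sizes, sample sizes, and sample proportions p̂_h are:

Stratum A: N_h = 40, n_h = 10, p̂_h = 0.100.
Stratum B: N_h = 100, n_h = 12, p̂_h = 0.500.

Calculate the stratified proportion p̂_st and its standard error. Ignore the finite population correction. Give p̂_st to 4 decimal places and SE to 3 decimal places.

N = 140; stratum weights W_h = N_h/N.
p̂_st = Σ W_h p̂_h = (40·0.100 + 100·0.500)/140 = 0.38571
V̂(p̂_st) = Σ W_h² p̂_h(1−p̂_h)/(n_h−1):
  stratum A: (40/140)²·0.100·0.900/9 = 0.000816327
  stratum B: (100/140)²·0.500·0.500/11 = 0.0115955
V̂(p̂_st) = 0.0124119; SE = √V̂ = 0.111409

p̂_st ≈ 0.3857, SE ≈ 0.111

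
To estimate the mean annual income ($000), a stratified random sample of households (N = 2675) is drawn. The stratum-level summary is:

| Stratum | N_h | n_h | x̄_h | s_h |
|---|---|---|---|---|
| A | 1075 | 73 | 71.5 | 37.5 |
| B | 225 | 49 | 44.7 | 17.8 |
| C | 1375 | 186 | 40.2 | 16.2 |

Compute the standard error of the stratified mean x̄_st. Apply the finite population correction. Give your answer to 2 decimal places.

SE(x̄_st) ≈ 1.80

V̂(x̄_st) = Σ W_h² (1 − n_h/N_h) s_h²/n_h, with W_h = N_h/N and N = 2675:
  stratum A: (1075/2675)²·(1 − 73/1075)·37.5²/73 = 2.8998
  stratum B: (225/2675)²·(1 − 49/225)·17.8²/49 = 0.0357842
  stratum C: (1375/2675)²·(1 − 186/1375)·16.2²/186 = 0.32237
V̂(x̄_st) = 3.25796
SE(x̄_st) = √3.25796 = 1.80498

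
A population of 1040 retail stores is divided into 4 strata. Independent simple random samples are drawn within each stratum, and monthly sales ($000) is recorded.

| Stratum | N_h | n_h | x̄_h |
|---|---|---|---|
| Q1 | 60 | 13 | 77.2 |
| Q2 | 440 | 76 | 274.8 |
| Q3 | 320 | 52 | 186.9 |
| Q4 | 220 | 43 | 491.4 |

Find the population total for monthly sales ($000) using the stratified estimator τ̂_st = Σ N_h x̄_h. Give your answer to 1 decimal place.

τ̂_st ≈ 293460.0

τ̂_st = Σ N_h x̄_h = 60·77.2 + 440·274.8 + 320·186.9 + 220·491.4 = 293460.0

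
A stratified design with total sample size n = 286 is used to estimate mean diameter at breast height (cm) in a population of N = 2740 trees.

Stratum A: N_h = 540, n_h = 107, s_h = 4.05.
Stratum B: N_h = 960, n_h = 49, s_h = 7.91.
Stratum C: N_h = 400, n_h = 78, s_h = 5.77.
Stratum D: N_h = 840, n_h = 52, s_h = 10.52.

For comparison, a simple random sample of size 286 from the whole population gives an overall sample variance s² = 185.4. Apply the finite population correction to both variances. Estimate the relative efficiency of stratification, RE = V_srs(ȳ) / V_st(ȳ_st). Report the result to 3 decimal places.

RE ≈ 1.666

V̂(ȳ_st) = Σ W_h² (1 − n_h/N_h) s_h²/n_h, with W_h = N_h/N and N = 2740:
  stratum A: (540/2740)²·(1 − 107/540)·4.05²/107 = 0.00477427
  stratum B: (960/2740)²·(1 − 49/960)·7.91²/49 = 0.148746
  stratum C: (400/2740)²·(1 − 78/400)·5.77²/78 = 0.00732271
  stratum D: (840/2740)²·(1 − 52/840)·10.52²/52 = 0.187643
V_st = 0.348486
V_srs = (1 − 286/2740)·185.4/286 = 0.580588
Relative efficiency = V_srs / V_st = 0.580588/0.348486 = 1.6660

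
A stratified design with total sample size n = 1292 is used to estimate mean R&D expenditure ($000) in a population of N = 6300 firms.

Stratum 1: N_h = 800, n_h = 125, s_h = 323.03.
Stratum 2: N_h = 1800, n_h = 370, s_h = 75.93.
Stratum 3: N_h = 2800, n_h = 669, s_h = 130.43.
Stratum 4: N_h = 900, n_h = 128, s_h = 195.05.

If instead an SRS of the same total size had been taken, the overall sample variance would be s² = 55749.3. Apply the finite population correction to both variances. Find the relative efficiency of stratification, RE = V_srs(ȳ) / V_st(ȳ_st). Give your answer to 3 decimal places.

V̂(ȳ_st) = Σ W_h² (1 − n_h/N_h) s_h²/n_h, with W_h = N_h/N and N = 6300:
  stratum 1: (800/6300)²·(1 − 125/800)·323.03²/125 = 11.3576
  stratum 2: (1800/6300)²·(1 − 370/1800)·75.93²/370 = 1.01054
  stratum 3: (2800/6300)²·(1 − 669/2800)·130.43²/669 = 3.82287
  stratum 4: (900/6300)²·(1 − 128/900)·195.05²/128 = 5.20308
V_st = 21.3941
V_srs = (1 − 1292/6300)·55749.3/1292 = 34.3005
Relative efficiency = V_srs / V_st = 34.3005/21.3941 = 1.6033

RE ≈ 1.603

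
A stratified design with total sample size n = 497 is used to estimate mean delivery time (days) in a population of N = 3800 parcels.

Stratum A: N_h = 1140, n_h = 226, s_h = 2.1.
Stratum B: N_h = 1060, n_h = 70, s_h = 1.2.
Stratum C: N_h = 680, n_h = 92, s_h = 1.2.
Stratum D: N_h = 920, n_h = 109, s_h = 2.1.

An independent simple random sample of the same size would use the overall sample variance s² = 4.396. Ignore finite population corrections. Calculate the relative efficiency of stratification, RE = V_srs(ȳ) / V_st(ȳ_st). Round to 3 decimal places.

V̂(ȳ_st) = Σ W_h² s_h²/n_h, with W_h = N_h/N and N = 3800:
  stratum A: (1140/3800)²·2.1²/226 = 0.00175619
  stratum B: (1060/3800)²·1.2²/70 = 0.0016007
  stratum C: (680/3800)²·1.2²/92 = 0.000501216
  stratum D: (920/3800)²·2.1²/109 = 0.00237149
V_st = 0.00622959
V_srs = s²/n = 4.396/497 = 0.00884507
Relative efficiency = V_srs / V_st = 0.00884507/0.00622959 = 1.4198

RE ≈ 1.420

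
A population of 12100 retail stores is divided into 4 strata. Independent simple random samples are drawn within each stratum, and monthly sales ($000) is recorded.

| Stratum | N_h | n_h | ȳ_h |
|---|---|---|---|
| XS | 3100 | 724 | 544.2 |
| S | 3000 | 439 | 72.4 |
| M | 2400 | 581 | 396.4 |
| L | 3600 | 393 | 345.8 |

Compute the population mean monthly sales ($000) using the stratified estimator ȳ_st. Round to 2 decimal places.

ȳ_st ≈ 338.88

N = Σ N_h = 12100. Stratum weights W_h = N_h/N.
ȳ_st = (3100·544.2 + 3000·72.4 + 2400·396.4 + 3600·345.8) / 12100 = 338.8810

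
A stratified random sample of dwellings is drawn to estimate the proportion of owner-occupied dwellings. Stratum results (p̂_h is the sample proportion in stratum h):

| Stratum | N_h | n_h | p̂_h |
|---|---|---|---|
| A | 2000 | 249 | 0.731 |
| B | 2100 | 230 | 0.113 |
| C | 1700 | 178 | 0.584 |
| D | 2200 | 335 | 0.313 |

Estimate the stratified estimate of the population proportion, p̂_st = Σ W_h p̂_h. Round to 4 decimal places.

p̂_st ≈ 0.4226

N = 8000; stratum weights W_h = N_h/N.
p̂_st = Σ W_h p̂_h = (2000·0.731 + 2100·0.113 + 1700·0.584 + 2200·0.313)/8000 = 0.42259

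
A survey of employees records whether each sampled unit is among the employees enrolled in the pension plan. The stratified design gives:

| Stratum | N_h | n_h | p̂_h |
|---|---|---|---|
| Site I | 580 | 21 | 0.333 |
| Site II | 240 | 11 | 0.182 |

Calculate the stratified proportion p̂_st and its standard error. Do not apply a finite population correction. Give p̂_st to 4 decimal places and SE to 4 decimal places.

p̂_st ≈ 0.2888, SE ≈ 0.0827

N = 820; stratum weights W_h = N_h/N.
p̂_st = Σ W_h p̂_h = (580·0.333 + 240·0.182)/820 = 0.28880
V̂(p̂_st) = Σ W_h² p̂_h(1−p̂_h)/(n_h−1):
  stratum Site I: (580/820)²·0.333·0.667/20 = 0.00555608
  stratum Site II: (240/820)²·0.182·0.818/10 = 0.00127532
V̂(p̂_st) = 0.0068314; SE = √V̂ = 0.0826523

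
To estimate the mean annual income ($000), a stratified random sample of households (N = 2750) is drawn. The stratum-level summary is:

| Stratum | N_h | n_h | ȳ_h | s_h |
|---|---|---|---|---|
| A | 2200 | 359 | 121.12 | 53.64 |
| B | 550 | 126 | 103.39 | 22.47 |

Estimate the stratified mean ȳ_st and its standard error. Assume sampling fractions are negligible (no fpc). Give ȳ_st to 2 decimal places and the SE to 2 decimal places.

ȳ_st = Σ W_h ȳ_h = (2200·121.12 + 550·103.39)/2750 = 117.57400
V̂(ȳ_st) = Σ W_h² s_h²/n_h, with W_h = N_h/N and N = 2750:
  stratum A: (2200/2750)²·53.64²/359 = 5.12936
  stratum B: (550/2750)²·22.47²/126 = 0.160286
V̂(ȳ_st) = 5.28964
SE(ȳ_st) = √5.28964 = 2.29992

ȳ_st ≈ 117.57, SE ≈ 2.30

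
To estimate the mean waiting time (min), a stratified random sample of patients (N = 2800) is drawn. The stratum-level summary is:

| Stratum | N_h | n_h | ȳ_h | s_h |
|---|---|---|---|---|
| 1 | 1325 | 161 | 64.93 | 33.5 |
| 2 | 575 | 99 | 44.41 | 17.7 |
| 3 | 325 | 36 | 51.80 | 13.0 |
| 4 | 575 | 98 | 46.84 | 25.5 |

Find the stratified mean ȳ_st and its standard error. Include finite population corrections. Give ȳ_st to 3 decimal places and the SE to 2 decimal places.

ȳ_st = Σ W_h ȳ_h = (1325·64.93 + 575·44.41 + 325·51.80 + 575·46.84)/2800 = 55.47714
V̂(ȳ_st) = Σ W_h² (1 − n_h/N_h) s_h²/n_h, with W_h = N_h/N and N = 2800:
  stratum 1: (1325/2800)²·(1 − 161/1325)·33.5²/161 = 1.37125
  stratum 2: (575/2800)²·(1 − 99/575)·17.7²/99 = 0.110477
  stratum 3: (325/2800)²·(1 − 36/325)·13.0²/36 = 0.0562405
  stratum 4: (575/2800)²·(1 − 98/575)·25.5²/98 = 0.232126
V̂(ȳ_st) = 1.77009
SE(ȳ_st) = √1.77009 = 1.33045

ȳ_st ≈ 55.477, SE ≈ 1.33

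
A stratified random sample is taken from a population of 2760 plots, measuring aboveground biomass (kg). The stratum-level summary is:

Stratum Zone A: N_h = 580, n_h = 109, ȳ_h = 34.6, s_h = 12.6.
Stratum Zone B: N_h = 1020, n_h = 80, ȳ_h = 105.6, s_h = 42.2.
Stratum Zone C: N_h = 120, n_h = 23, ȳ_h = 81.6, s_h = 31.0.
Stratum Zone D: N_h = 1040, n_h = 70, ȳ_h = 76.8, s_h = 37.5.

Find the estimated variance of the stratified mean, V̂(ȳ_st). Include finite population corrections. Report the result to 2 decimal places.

V̂(ȳ_st) ≈ 5.58

V̂(ȳ_st) = Σ W_h² (1 − n_h/N_h) s_h²/n_h, with W_h = N_h/N and N = 2760:
  stratum Zone A: (580/2760)²·(1 − 109/580)·12.6²/109 = 0.052233
  stratum Zone B: (1020/2760)²·(1 − 80/1020)·42.2²/80 = 2.80185
  stratum Zone C: (120/2760)²·(1 − 23/120)·31.0²/23 = 0.0638455
  stratum Zone D: (1040/2760)²·(1 − 70/1040)·37.5²/70 = 2.66043
V̂(ȳ_st) = 5.57836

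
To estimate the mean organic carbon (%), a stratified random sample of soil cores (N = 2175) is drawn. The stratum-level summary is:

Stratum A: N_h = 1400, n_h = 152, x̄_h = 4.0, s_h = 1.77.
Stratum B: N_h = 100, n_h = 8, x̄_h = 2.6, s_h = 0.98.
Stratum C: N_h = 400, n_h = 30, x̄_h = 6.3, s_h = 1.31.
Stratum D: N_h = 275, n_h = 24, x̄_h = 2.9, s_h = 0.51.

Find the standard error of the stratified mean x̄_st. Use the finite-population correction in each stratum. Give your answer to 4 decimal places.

SE(x̄_st) ≈ 0.0990

V̂(x̄_st) = Σ W_h² (1 − n_h/N_h) s_h²/n_h, with W_h = N_h/N and N = 2175:
  stratum A: (1400/2175)²·(1 − 152/1400)·1.77²/152 = 0.0076125
  stratum B: (100/2175)²·(1 − 8/100)·0.98²/8 = 0.00023347
  stratum C: (400/2175)²·(1 − 30/400)·1.31²/30 = 0.00178964
  stratum D: (275/2175)²·(1 − 24/275)·0.51²/24 = 0.000158131
V̂(x̄_st) = 0.00979373
SE(x̄_st) = √0.00979373 = 0.0989633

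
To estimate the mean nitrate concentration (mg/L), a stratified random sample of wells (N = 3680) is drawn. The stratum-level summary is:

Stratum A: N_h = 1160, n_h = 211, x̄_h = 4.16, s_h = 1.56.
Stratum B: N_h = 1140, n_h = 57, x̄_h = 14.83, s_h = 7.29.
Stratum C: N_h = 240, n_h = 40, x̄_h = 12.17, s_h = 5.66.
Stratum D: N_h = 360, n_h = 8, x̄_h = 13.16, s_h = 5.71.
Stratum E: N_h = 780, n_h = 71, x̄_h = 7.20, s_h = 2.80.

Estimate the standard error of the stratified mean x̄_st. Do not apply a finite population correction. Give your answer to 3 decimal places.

V̂(x̄_st) = Σ W_h² s_h²/n_h, with W_h = N_h/N and N = 3680:
  stratum A: (1160/3680)²·1.56²/211 = 0.00114601
  stratum B: (1140/3680)²·7.29²/57 = 0.0894735
  stratum C: (240/3680)²·5.66²/40 = 0.00340643
  stratum D: (360/3680)²·5.71²/8 = 0.0390024
  stratum E: (780/3680)²·2.80²/71 = 0.0049608
V̂(x̄_st) = 0.137989
SE(x̄_st) = √0.137989 = 0.371469

SE(x̄_st) ≈ 0.371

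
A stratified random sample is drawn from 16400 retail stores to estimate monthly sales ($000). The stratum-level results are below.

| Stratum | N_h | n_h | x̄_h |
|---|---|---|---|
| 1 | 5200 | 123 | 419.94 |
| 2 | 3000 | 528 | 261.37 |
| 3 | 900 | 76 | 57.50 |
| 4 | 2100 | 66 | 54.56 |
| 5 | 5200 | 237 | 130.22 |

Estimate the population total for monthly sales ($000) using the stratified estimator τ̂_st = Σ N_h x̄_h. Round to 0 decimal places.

τ̂_st ≈ 3811268

τ̂_st = Σ N_h x̄_h = 5200·419.94 + 3000·261.37 + 900·57.50 + 2100·54.56 + 5200·130.22 = 3811268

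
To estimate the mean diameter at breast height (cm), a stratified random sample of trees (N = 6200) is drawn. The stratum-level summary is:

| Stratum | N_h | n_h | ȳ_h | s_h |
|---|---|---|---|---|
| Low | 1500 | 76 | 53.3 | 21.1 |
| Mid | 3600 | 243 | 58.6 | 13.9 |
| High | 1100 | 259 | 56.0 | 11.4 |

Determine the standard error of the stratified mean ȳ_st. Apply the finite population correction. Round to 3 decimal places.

V̂(ȳ_st) = Σ W_h² (1 − n_h/N_h) s_h²/n_h, with W_h = N_h/N and N = 6200:
  stratum Low: (1500/6200)²·(1 − 76/1500)·21.1²/76 = 0.325514
  stratum Mid: (3600/6200)²·(1 − 243/3600)·13.9²/243 = 0.249973
  stratum High: (1100/6200)²·(1 − 259/1100)·11.4²/259 = 0.0120758
V̂(ȳ_st) = 0.587563
SE(ȳ_st) = √0.587563 = 0.766526

SE(ȳ_st) ≈ 0.767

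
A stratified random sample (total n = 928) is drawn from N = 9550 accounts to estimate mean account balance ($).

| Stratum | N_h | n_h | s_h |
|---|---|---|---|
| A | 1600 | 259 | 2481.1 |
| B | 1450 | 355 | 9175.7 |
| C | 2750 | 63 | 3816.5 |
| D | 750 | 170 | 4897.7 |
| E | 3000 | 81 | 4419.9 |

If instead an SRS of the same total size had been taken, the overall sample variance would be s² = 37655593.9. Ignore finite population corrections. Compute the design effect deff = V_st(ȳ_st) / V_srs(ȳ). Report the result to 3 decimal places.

deff ≈ 1.232

V̂(ȳ_st) = Σ W_h² s_h²/n_h, with W_h = N_h/N and N = 9550:
  stratum A: (1600/9550)²·2481.1²/259 = 667.148
  stratum B: (1450/9550)²·9175.7²/355 = 5467.38
  stratum C: (2750/9550)²·3816.5²/63 = 19171.2
  stratum D: (750/9550)²·4897.7²/170 = 870.264
  stratum E: (3000/9550)²·4419.9²/81 = 23799.9
V_st = 49975.9
V_srs = s²/n = 37655593.9/928 = 40577.1
deff = V_st / V_srs = 49975.9/40577.1 = 1.2316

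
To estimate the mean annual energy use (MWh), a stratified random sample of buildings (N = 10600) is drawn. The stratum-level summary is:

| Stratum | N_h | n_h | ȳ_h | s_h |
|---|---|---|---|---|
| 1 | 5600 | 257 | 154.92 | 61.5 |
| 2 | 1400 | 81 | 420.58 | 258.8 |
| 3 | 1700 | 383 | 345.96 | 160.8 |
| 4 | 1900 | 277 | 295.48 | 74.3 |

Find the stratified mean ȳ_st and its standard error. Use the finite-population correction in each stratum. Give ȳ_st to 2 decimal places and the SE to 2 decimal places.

ȳ_st ≈ 245.84, SE ≈ 4.40

ȳ_st = Σ W_h ȳ_h = (5600·154.92 + 1400·420.58 + 1700·345.96 + 1900·295.48)/10600 = 245.84038
V̂(ȳ_st) = Σ W_h² (1 − n_h/N_h) s_h²/n_h, with W_h = N_h/N and N = 10600:
  stratum 1: (5600/10600)²·(1 − 257/5600)·61.5²/257 = 3.91903
  stratum 2: (1400/10600)²·(1 − 81/1400)·258.8²/81 = 13.5895
  stratum 3: (1700/10600)²·(1 − 383/1700)·160.8²/383 = 1.34523
  stratum 4: (1900/10600)²·(1 − 277/1900)·74.3²/277 = 0.546963
V̂(ȳ_st) = 19.4008
SE(ȳ_st) = √19.4008 = 4.40463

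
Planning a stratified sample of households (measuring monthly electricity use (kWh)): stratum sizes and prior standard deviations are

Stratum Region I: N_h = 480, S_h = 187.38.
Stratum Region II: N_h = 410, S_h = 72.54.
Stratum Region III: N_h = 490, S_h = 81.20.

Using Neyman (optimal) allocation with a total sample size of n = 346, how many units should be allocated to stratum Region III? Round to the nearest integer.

86

Neyman allocation: n_h = n · N_h S_h / Σ N_i S_i, with n = 346.
  stratum Region I: N_h·S_h = 480·187.38 = 89942.40
  stratum Region II: N_h·S_h = 410·72.54 = 29741.40
  stratum Region III: N_h·S_h = 490·81.20 = 39788.00
Σ N_h S_h = 159471.80
n for stratum Region III = 346·39788.00/159471.80 = 86.327 → 86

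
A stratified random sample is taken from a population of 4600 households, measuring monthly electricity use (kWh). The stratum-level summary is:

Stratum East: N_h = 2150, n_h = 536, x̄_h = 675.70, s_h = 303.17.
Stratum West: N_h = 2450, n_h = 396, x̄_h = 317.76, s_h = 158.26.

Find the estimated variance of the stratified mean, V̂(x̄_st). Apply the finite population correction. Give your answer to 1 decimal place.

V̂(x̄_st) ≈ 43.2

V̂(x̄_st) = Σ W_h² (1 − n_h/N_h) s_h²/n_h, with W_h = N_h/N and N = 4600:
  stratum East: (2150/4600)²·(1 − 536/2150)·303.17²/536 = 28.1212
  stratum West: (2450/4600)²·(1 − 396/2450)·158.26²/396 = 15.0417
V̂(x̄_st) = 43.1629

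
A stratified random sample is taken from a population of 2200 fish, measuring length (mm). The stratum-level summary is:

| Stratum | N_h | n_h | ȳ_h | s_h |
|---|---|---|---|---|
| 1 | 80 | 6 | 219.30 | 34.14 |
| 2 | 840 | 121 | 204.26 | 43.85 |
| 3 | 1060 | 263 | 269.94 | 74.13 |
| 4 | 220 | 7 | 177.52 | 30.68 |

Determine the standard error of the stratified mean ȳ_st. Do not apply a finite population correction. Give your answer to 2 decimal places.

V̂(ȳ_st) = Σ W_h² s_h²/n_h, with W_h = N_h/N and N = 2200:
  stratum 1: (80/2200)²·34.14²/6 = 0.256868
  stratum 2: (840/2200)²·43.85²/121 = 2.31669
  stratum 3: (1060/2200)²·74.13²/263 = 4.85064
  stratum 4: (220/2200)²·30.68²/7 = 1.34466
V̂(ȳ_st) = 8.76885
SE(ȳ_st) = √8.76885 = 2.96122

SE(ȳ_st) ≈ 2.96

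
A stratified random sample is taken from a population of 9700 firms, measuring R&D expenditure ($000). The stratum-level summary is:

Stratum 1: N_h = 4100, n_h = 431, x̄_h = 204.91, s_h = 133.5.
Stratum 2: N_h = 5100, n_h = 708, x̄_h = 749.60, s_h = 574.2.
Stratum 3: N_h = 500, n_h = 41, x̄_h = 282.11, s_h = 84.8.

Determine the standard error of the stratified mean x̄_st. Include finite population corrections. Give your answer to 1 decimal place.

V̂(x̄_st) = Σ W_h² (1 − n_h/N_h) s_h²/n_h, with W_h = N_h/N and N = 9700:
  stratum 1: (4100/9700)²·(1 − 431/4100)·133.5²/431 = 6.61109
  stratum 2: (5100/9700)²·(1 − 708/5100)·574.2²/708 = 110.862
  stratum 3: (500/9700)²·(1 − 41/500)·84.8²/41 = 0.427806
V̂(x̄_st) = 117.901
SE(x̄_st) = √117.901 = 10.8582

SE(x̄_st) ≈ 10.9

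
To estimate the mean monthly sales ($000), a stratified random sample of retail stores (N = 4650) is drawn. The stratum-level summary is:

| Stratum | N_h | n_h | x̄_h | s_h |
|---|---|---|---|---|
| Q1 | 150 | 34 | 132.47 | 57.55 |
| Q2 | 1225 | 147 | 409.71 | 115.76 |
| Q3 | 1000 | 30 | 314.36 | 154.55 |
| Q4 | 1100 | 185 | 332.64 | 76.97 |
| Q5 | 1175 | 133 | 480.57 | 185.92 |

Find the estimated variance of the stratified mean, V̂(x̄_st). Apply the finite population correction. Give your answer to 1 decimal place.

V̂(x̄_st) ≈ 57.6

V̂(x̄_st) = Σ W_h² (1 − n_h/N_h) s_h²/n_h, with W_h = N_h/N and N = 4650:
  stratum Q1: (150/4650)²·(1 − 34/150)·57.55²/34 = 0.078389
  stratum Q2: (1225/4650)²·(1 − 147/1225)·115.76²/147 = 5.56735
  stratum Q3: (1000/4650)²·(1 − 30/1000)·154.55²/30 = 35.7176
  stratum Q4: (1100/4650)²·(1 − 185/1100)·76.97²/185 = 1.49066
  stratum Q5: (1175/4650)²·(1 − 133/1175)·185.92²/133 = 14.7164
V̂(x̄_st) = 57.5704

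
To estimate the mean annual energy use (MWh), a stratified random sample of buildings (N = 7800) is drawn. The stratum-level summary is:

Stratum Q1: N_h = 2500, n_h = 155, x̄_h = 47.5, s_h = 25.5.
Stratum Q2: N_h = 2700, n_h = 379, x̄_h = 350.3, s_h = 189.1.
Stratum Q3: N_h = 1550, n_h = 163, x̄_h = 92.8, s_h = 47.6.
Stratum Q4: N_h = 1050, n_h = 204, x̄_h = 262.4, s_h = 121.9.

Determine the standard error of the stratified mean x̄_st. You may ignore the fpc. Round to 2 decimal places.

SE(x̄_st) ≈ 3.69

V̂(x̄_st) = Σ W_h² s_h²/n_h, with W_h = N_h/N and N = 7800:
  stratum Q1: (2500/7800)²·25.5²/155 = 0.430962
  stratum Q2: (2700/7800)²·189.1²/379 = 11.3053
  stratum Q3: (1550/7800)²·47.6²/163 = 0.548909
  stratum Q4: (1050/7800)²·121.9²/204 = 1.31998
V̂(x̄_st) = 13.6052
SE(x̄_st) = √13.6052 = 3.68852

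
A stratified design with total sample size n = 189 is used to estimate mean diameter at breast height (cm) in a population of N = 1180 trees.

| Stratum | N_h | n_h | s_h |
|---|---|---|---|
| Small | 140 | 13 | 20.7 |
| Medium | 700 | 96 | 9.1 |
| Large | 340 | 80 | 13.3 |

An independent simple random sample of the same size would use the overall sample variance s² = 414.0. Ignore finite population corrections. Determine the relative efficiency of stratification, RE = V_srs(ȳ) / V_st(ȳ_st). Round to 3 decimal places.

RE ≈ 2.303

V̂(ȳ_st) = Σ W_h² s_h²/n_h, with W_h = N_h/N and N = 1180:
  stratum Small: (140/1180)²·20.7²/13 = 0.463969
  stratum Medium: (700/1180)²·9.1²/96 = 0.303559
  stratum Large: (340/1180)²·13.3²/80 = 0.183572
V_st = 0.951101
V_srs = s²/n = 414.0/189 = 2.19048
Relative efficiency = V_srs / V_st = 2.19048/0.951101 = 2.3031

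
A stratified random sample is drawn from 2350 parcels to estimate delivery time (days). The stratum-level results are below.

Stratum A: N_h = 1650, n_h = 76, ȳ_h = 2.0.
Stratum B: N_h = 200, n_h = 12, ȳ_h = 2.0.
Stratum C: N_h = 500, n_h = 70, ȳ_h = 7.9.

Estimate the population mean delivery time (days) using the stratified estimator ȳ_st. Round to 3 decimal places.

N = Σ N_h = 2350. Stratum weights W_h = N_h/N.
ȳ_st = (1650·2.0 + 200·2.0 + 500·7.9) / 2350 = 3.25532

ȳ_st ≈ 3.255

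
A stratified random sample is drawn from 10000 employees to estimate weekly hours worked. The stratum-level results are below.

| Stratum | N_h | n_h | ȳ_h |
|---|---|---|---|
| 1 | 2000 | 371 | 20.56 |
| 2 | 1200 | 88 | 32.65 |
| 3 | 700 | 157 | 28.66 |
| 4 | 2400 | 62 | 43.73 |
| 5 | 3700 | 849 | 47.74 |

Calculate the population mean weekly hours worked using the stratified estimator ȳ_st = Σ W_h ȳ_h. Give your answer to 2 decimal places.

ȳ_st ≈ 38.20

N = Σ N_h = 10000. Stratum weights W_h = N_h/N.
ȳ_st = (2000·20.56 + 1200·32.65 + 700·28.66 + 2400·43.73 + 3700·47.74) / 10000 = 38.1952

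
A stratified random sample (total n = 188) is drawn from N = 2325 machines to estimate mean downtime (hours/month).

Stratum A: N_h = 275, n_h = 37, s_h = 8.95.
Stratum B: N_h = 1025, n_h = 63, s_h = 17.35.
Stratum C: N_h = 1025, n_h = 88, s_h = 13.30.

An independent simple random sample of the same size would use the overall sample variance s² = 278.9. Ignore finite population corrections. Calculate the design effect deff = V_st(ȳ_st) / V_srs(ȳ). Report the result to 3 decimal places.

V̂(ȳ_st) = Σ W_h² s_h²/n_h, with W_h = N_h/N and N = 2325:
  stratum A: (275/2325)²·8.95²/37 = 0.0302875
  stratum B: (1025/2325)²·17.35²/63 = 0.928667
  stratum C: (1025/2325)²·13.30²/88 = 0.390681
V_st = 1.34964
V_srs = s²/n = 278.9/188 = 1.48351
deff = V_st / V_srs = 1.34964/1.48351 = 0.9098

deff ≈ 0.910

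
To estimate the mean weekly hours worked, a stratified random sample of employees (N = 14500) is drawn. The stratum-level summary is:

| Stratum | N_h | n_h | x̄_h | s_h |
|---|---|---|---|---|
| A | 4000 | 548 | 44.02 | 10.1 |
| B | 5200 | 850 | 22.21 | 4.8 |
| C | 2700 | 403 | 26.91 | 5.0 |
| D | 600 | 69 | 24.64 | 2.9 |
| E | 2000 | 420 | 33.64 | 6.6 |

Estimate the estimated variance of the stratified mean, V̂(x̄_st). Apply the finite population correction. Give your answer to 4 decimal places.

V̂(x̄_st) = Σ W_h² (1 − n_h/N_h) s_h²/n_h, with W_h = N_h/N and N = 14500:
  stratum A: (4000/14500)²·(1 − 548/4000)·10.1²/548 = 0.0122252
  stratum B: (5200/14500)²·(1 − 850/5200)·4.8²/850 = 0.00291622
  stratum C: (2700/14500)²·(1 − 403/2700)·5.0²/403 = 0.00182988
  stratum D: (600/14500)²·(1 − 69/600)·2.9²/69 = 0.000184696
  stratum E: (2000/14500)²·(1 − 420/2000)·6.6²/420 = 0.0015588
V̂(x̄_st) = 0.0187148

V̂(x̄_st) ≈ 0.0187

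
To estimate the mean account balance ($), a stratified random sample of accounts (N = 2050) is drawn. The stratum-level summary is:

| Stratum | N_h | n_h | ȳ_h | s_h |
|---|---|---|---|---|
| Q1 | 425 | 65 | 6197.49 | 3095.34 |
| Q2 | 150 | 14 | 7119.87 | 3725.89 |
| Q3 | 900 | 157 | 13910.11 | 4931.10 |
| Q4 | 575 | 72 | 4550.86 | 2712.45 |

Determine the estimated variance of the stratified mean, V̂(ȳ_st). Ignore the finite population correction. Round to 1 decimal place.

V̂(ȳ_st) ≈ 49535.1

V̂(ȳ_st) = Σ W_h² s_h²/n_h, with W_h = N_h/N and N = 2050:
  stratum Q1: (425/2050)²·3095.34²/65 = 6335.39
  stratum Q2: (150/2050)²·3725.89²/14 = 5308.93
  stratum Q3: (900/2050)²·4931.10²/157 = 29851.4
  stratum Q4: (575/2050)²·2712.45²/72 = 8039.31
V̂(ȳ_st) = 49535.1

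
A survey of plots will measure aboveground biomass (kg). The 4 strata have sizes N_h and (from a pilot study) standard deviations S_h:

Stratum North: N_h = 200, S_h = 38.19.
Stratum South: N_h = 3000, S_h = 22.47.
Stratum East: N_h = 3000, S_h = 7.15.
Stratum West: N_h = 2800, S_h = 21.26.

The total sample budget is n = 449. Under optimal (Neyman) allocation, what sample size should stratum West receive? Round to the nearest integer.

171

Neyman allocation: n_h = n · N_h S_h / Σ N_i S_i, with n = 449.
  stratum North: N_h·S_h = 200·38.19 = 7638.00
  stratum South: N_h·S_h = 3000·22.47 = 67410.00
  stratum East: N_h·S_h = 3000·7.15 = 21450.00
  stratum West: N_h·S_h = 2800·21.26 = 59528.00
Σ N_h S_h = 156026.00
n for stratum West = 449·59528.00/156026.00 = 171.305 → 171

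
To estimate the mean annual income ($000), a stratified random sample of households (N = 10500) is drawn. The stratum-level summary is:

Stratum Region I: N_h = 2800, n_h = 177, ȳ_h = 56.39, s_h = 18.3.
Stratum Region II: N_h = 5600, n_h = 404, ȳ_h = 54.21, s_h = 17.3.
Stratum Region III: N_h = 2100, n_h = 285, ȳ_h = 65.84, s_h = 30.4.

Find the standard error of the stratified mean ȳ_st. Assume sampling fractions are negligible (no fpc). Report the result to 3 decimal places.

V̂(ȳ_st) = Σ W_h² s_h²/n_h, with W_h = N_h/N and N = 10500:
  stratum Region I: (2800/10500)²·18.3²/177 = 0.134545
  stratum Region II: (5600/10500)²·17.3²/404 = 0.210721
  stratum Region III: (2100/10500)²·30.4²/285 = 0.129707
V̂(ȳ_st) = 0.474973
SE(ȳ_st) = √0.474973 = 0.689183

SE(ȳ_st) ≈ 0.689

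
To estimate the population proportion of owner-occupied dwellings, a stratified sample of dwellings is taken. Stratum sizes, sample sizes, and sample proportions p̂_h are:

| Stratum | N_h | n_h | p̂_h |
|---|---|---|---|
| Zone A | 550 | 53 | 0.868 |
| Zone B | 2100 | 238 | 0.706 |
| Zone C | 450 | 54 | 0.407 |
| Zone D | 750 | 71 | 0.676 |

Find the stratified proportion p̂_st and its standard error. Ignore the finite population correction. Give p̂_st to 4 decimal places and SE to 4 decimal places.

N = 3850; stratum weights W_h = N_h/N.
p̂_st = Σ W_h p̂_h = (550·0.868 + 2100·0.706 + 450·0.407 + 750·0.676)/3850 = 0.68835
V̂(p̂_st) = Σ W_h² p̂_h(1−p̂_h)/(n_h−1):
  stratum Zone A: (550/3850)²·0.868·0.132/52 = 4.4967e-05
  stratum Zone B: (2100/3850)²·0.706·0.294/237 = 0.000260568
  stratum Zone C: (450/3850)²·0.407·0.593/53 = 6.22124e-05
  stratum Zone D: (750/3850)²·0.676·0.324/70 = 0.000118739
V̂(p̂_st) = 0.000486487; SE = √V̂ = 0.0220564

p̂_st ≈ 0.6884, SE ≈ 0.0221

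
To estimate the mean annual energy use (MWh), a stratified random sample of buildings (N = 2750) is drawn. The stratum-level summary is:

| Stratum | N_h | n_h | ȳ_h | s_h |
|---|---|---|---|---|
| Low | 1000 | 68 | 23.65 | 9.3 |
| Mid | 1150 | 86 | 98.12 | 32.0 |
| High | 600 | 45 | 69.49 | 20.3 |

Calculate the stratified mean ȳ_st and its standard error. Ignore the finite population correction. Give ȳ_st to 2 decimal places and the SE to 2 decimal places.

ȳ_st = Σ W_h ȳ_h = (1000·23.65 + 1150·98.12 + 600·69.49)/2750 = 64.79345
V̂(ȳ_st) = Σ W_h² s_h²/n_h, with W_h = N_h/N and N = 2750:
  stratum Low: (1000/2750)²·9.3²/68 = 0.168187
  stratum Mid: (1150/2750)²·32.0²/86 = 2.08224
  stratum High: (600/2750)²·20.3²/45 = 0.43593
V̂(ȳ_st) = 2.68636
SE(ȳ_st) = √2.68636 = 1.63901

ȳ_st ≈ 64.79, SE ≈ 1.64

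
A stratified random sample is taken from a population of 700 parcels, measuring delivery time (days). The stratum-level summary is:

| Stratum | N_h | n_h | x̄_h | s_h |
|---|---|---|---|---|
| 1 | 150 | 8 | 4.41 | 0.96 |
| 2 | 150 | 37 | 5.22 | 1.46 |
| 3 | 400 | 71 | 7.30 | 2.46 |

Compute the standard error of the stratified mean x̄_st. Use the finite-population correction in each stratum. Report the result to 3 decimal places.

V̂(x̄_st) = Σ W_h² (1 − n_h/N_h) s_h²/n_h, with W_h = N_h/N and N = 700:
  stratum 1: (150/700)²·(1 − 8/150)·0.96²/8 = 0.00500767
  stratum 2: (150/700)²·(1 − 37/150)·1.46²/37 = 0.00199286
  stratum 3: (400/700)²·(1 − 71/400)·2.46²/71 = 0.0228914
V̂(x̄_st) = 0.0298919
SE(x̄_st) = √0.0298919 = 0.172893

SE(x̄_st) ≈ 0.173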